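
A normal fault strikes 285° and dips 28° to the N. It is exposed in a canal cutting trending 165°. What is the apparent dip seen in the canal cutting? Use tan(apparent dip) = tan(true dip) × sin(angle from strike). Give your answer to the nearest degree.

The strike is 285° and the section trends 165°; the acute angle between them is β = 60°.
tan(apparent dip) = tan 28° · sin 60° = 0.4605
α = arctan(0.4605) = 24.72°

25°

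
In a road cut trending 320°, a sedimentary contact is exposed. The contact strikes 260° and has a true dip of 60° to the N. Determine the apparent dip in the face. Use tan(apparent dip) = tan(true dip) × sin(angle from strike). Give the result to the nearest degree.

56°

Angle between strike (260°) and section (320°): β = 60°.
tan α = tan 60° × sin 60° = 1.7321 × 0.8660 = 1.5000
apparent dip = arctan 1.5000 = 56.31°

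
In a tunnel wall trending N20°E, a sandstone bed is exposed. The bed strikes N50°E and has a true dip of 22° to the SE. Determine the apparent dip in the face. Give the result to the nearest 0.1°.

The section lies 30° from the strike.
tan(apparent dip) = tan 22° · sin 30° = 0.2020
apparent dip = arctan 0.2020 = 11.42°

11.4°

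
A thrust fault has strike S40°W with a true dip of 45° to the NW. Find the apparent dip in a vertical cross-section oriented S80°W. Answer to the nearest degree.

33°

Angle between strike (S40°W) and section (S80°W): β = 40°.
tan α = tan 45° × sin 40° = 1.0000 × 0.6428 = 0.6428
α = arctan(0.6428) = 32.73°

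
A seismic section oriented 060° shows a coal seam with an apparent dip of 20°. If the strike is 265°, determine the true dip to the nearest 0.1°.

40.7°

β = acute angle between strike 265° and section 060° = 25°.
tan δ = tan α / sin β = tan 20° / sin 25° = 0.3640 / 0.4226 = 0.8612
δ = arctan(0.8612) = 40.74°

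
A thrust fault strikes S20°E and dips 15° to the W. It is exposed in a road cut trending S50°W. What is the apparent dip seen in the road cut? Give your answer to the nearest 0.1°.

14.1°

The section lies 70° from the strike.
tan(apparent dip) = tan 15° · sin 70° = 0.2518
α = arctan(0.2518) = 14.13°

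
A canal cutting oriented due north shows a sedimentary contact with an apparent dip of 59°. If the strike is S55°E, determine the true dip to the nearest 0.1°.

63.8°

The section is 55° from the strike.
tan(true dip) = tan 59° / sin 55° = 2.0317
true dip = arctan 2.0317 = 63.79°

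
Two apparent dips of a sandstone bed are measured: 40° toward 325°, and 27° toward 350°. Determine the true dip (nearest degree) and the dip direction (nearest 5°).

true dip 46°, dip direction 290°

Each apparent-dip line lies in the plane. As unit vectors (x east, y north, z up), v₁ plunges 40°→325° and v₂ plunges 27°→350°.
n = v₁ × v₂ = (-0.279, 0.100, 0.288) (taken with n_z > 0).
tan δ = √(n_x²+n_y²)/n_z = 0.297/0.288, so δ = 45.8°.
Dip direction = atan2(-0.279, 0.100) = 290° (azimuth of n's horizontal projection).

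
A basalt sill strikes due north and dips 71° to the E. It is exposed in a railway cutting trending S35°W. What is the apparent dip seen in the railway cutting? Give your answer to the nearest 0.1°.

59.0°

The strike is due north and the section trends S35°W; the acute angle between them is β = 35°.
tan α = tan 71° × sin 35° = 2.9042 × 0.5736 = 1.6658
α = arctan(1.6658) = 59.02°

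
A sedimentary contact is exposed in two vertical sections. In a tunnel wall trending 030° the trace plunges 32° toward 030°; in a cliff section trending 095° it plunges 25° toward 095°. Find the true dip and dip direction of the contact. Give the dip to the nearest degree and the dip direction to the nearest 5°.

The two traces are lines in the plane: v₁ = (sin 30°·cos 32°, cos 30°·cos 32°, −sin 32°), v₂ = (sin 95°·cos 25°, cos 95°·cos 25°, −sin 25°).
Cross product v₁ × v₂ gives the pole to the plane: n ∝ (0.352, 0.299, 0.697).
True dip = arccos(n_z / |n|) = arccos(0.8333) = 33.6°.
Dip direction = azimuth of (n_x, n_y) = atan2(0.352, 0.299) = 50°.

true dip 34°, dip direction 050°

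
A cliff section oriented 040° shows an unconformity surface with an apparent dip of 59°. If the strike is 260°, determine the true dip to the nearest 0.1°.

68.9°

The section is 40° from the strike.
tan(true dip) = tan 59° / sin 40° = 2.5892
true dip = arctan 2.5892 = 68.88°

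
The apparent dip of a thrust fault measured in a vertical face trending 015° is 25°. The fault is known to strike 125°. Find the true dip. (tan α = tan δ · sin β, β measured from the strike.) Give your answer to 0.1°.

26.4°

The section is 70° from the strike.
tan δ = tan α / sin β = tan 25° / sin 70° = 0.4663 / 0.9397 = 0.4962
true dip = arctan 0.4962 = 26.39°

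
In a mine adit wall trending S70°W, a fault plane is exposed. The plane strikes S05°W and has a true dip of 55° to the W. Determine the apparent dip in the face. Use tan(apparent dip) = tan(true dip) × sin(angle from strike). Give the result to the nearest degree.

Angle between strike (S05°W) and section (S70°W): β = 65°.
tan α = tan 55° × sin 65° = 1.4281 × 0.9063 = 1.2943
apparent dip = arctan 1.2943 = 52.31°

52°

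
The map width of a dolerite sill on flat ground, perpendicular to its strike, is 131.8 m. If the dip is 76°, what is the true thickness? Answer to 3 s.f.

True thickness t = w · sin(dip) = 131.8 × sin 76°
t = 131.8 × 0.9703 = 127.885 m

128 m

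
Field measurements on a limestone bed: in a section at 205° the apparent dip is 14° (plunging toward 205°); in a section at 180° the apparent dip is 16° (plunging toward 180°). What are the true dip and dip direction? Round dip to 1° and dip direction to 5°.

true dip 16°, dip direction 175°

Represent each trace as a vector plunging at its apparent dip toward its trend (east-north-up frame): v₁ = (-0.410, -0.879, -0.242), v₂ = (0.000, -0.961, -0.276).
The plane normal is n = v₁ × v₂ ∝ (0.010, -0.113, 0.394).
tan δ = √(n_x²+n_y²)/n_z = 0.113/0.394, so δ = 16.1°.
Dip direction = atan2(0.010, -0.113) = 175° (azimuth of n's horizontal projection).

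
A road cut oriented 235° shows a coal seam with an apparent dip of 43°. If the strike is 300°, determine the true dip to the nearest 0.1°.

The section is 65° from the strike.
tan(true dip) = tan 43° / sin 65° = 1.0289
δ = arctan(1.0289) = 45.82°

45.8°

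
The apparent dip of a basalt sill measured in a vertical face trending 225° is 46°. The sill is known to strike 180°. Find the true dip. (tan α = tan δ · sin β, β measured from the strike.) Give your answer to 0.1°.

β = acute angle between strike 180° and section 225° = 45°.
tan δ = tan α / sin β = tan 46° / sin 45° = 1.0355 / 0.7071 = 1.4645
true dip = arctan 1.4645 = 55.67°

55.7°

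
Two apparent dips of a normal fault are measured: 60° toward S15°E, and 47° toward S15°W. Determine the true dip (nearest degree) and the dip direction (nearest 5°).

true dip 63°, dip direction 140°

The two traces are lines in the plane: v₁ = (sin 165°·cos 60°, cos 165°·cos 60°, −sin 60°), v₂ = (sin 195°·cos 47°, cos 195°·cos 47°, −sin 47°).
n = v₁ × v₂ = (0.217, -0.248, 0.170) (taken with n_z > 0).
Dip δ = arctan(|n_h|/n_z) = arctan(0.329/0.170) = 62.6°.
The horizontal component of n points toward azimuth atan2(n_x, n_y) = 139°, the dip direction.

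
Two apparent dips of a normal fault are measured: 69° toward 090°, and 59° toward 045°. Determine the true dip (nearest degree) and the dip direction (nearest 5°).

Each apparent-dip line lies in the plane. As unit vectors (x east, y north, z up), v₁ plunges 69°→090° and v₂ plunges 59°→045°.
n = v₁ × v₂ = (0.340, -0.033, 0.131) (taken with n_z > 0).
tan δ = √(n_x²+n_y²)/n_z = 0.342/0.131, so δ = 69.1°.
Dip direction = azimuth of (n_x, n_y) = atan2(0.340, -0.033) = 96°.

true dip 69°, dip direction 095°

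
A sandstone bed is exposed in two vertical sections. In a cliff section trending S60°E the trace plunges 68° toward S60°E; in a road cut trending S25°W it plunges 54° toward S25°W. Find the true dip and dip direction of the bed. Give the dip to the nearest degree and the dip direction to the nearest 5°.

true dip 70°, dip direction 145°

Represent each trace as a vector plunging at its apparent dip toward its trend (east-north-up frame): v₁ = (0.324, -0.187, -0.927), v₂ = (-0.248, -0.533, -0.809).
n = v₁ × v₂ = (0.342, -0.493, 0.219) (taken with n_z > 0).
True dip = arccos(n_z / |n|) = arccos(0.3433) = 69.9°.
Dip direction = azimuth of (n_x, n_y) = atan2(0.342, -0.493) = 145°.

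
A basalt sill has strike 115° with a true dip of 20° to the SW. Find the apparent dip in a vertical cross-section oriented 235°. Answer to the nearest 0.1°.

The strike is 115° and the section trends 235°; the acute angle between them is β = 60°.
tan α = tan 20° × sin 60° = 0.3640 × 0.8660 = 0.3152
α = arctan(0.3152) = 17.50°

17.5°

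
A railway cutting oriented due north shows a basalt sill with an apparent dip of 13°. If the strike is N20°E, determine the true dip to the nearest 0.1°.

β = acute angle between strike N20°E and section due north = 20°.
tan δ = tan α / sin β = tan 13° / sin 20° = 0.2309 / 0.3420 = 0.6750
δ = arctan(0.6750) = 34.02°

34.0°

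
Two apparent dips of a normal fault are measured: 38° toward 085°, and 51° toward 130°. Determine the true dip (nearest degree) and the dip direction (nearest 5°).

true dip 51°, dip direction 135°

Represent each trace as a vector plunging at its apparent dip toward its trend (east-north-up frame): v₁ = (0.785, 0.069, -0.616), v₂ = (0.482, -0.405, -0.777).
Cross product v₁ × v₂ gives the pole to the plane: n ∝ (0.302, -0.313, 0.351).
tan δ = √(n_x²+n_y²)/n_z = 0.435/0.351, so δ = 51.2°.
Dip direction = azimuth of (n_x, n_y) = atan2(0.302, -0.313) = 136°.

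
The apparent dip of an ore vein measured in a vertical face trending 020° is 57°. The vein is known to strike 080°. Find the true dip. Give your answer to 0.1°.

β = acute angle between strike 080° and section 020° = 60°.
tan δ = tan α / sin β = tan 57° / sin 60° = 1.5399 / 0.8660 = 1.7781
true dip = arctan 1.7781 = 60.65°

60.6°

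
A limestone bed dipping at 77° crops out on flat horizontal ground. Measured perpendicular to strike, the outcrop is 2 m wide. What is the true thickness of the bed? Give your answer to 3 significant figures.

True thickness t = w · sin(dip) = 2 × sin 77°
t = 2 × 0.9744 = 1.949 m

1.95 m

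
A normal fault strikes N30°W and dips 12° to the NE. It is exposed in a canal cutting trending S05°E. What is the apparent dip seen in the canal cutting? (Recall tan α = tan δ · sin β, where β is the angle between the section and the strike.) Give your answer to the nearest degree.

5°

The section lies 25° from the strike.
tan(apparent dip) = tan 12° · sin 25° = 0.0898
apparent dip = arctan 0.0898 = 5.13°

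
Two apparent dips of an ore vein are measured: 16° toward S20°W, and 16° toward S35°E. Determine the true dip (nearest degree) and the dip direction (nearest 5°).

true dip 18°, dip direction 170°

Each apparent-dip line lies in the plane. As unit vectors (x east, y north, z up), v₁ plunges 16°→S20°W and v₂ plunges 16°→S35°E.
n = v₁ × v₂ = (0.032, -0.243, 0.757) (taken with n_z > 0).
Dip δ = arctan(|n_h|/n_z) = arctan(0.245/0.757) = 17.9°.
Dip direction = atan2(0.032, -0.243) = 172° (azimuth of n's horizontal projection).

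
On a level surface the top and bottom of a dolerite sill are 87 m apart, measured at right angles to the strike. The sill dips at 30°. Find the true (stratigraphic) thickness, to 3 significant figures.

43.5 m

True thickness t = w · sin(dip) = 87 × sin 30°
t = 87 × 0.5000 = 43.500 m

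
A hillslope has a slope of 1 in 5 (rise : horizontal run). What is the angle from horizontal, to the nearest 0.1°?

tan θ = 1/5 = 0.2000
θ = arctan(0.2000) = 11.31°

11.3°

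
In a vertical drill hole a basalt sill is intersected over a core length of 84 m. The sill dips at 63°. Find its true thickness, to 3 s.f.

38.1 m

True thickness t = h · cos(dip) = 84 × cos 63°
t = 84 × 0.4540 = 38.135 m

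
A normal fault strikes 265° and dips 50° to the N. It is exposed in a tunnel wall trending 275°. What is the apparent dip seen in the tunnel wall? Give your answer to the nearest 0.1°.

11.7°

Angle between strike (265°) and section (275°): β = 10°.
tan α = tan 50° × sin 10° = 1.1918 × 0.1736 = 0.2069
α = arctan(0.2069) = 11.69°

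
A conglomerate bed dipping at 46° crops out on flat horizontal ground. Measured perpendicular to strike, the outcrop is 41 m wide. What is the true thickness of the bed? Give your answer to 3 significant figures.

29.5 m

True thickness t = w · sin(dip) = 41 × sin 46°
t = 41 × 0.7193 = 29.493 m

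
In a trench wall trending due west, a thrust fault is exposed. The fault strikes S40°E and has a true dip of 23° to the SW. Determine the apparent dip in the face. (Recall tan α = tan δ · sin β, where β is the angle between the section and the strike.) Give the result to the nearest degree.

18°

The strike is S40°E and the section trends due west; the acute angle between them is β = 50°.
tan α = tan 23° × sin 50° = 0.4245 × 0.7660 = 0.3252
apparent dip = arctan 0.3252 = 18.01°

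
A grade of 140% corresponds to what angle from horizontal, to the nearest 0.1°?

54.5°

tan θ = 140/100 = 1.4000
θ = arctan(1.4000) = 54.46°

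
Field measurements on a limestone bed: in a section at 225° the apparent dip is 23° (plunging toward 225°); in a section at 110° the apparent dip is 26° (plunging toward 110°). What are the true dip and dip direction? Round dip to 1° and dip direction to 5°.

The two traces are lines in the plane: v₁ = (sin 225°·cos 23°, cos 225°·cos 23°, −sin 23°), v₂ = (sin 110°·cos 26°, cos 110°·cos 26°, −sin 26°).
Cross product v₁ × v₂ gives the pole to the plane: n ∝ (0.165, -0.615, 0.750).
tan δ = √(n_x²+n_y²)/n_z = 0.637/0.750, so δ = 40.4°.
The horizontal component of n points toward azimuth atan2(n_x, n_y) = 165°, the dip direction.

true dip 40°, dip direction 165°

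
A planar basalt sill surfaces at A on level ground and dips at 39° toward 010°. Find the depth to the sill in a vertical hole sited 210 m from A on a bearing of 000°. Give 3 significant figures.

167 m

The hole lies 10° from the dip direction, so the down-dip offset is 210 × cos 10° = 206.81 m.
Depth = down-dip offset × tan(dip) = 206.81 × tan 39° = 206.81 × 0.8098
Depth = 167.47 m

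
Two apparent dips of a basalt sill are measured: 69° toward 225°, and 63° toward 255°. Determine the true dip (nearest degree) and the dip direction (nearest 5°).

true dip 69°, dip direction 210°

Each apparent-dip line lies in the plane. As unit vectors (x east, y north, z up), v₁ plunges 69°→225° and v₂ plunges 63°→255°.
Cross product v₁ × v₂ gives the pole to the plane: n ∝ (-0.116, -0.184, 0.081).
True dip = arccos(n_z / |n|) = arccos(0.3507) = 69.5°.
Dip direction = azimuth of (n_x, n_y) = atan2(-0.116, -0.184) = 212°.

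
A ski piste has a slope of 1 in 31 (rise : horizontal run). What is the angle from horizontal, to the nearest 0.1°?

tan θ = 1/31 = 0.0323
θ = arctan(0.0323) = 1.85°

1.8°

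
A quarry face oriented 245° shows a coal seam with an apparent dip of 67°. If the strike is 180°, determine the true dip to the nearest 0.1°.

69.0°

β = acute angle between strike 180° and section 245° = 65°.
tan(true dip) = tan 67° / sin 65° = 2.5994
δ = arctan(2.5994) = 68.96°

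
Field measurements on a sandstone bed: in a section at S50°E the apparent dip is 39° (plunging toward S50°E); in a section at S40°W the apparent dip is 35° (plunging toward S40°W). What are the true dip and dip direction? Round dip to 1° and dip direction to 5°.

true dip 47°, dip direction 170°

Each apparent-dip line lies in the plane. As unit vectors (x east, y north, z up), v₁ plunges 39°→S50°E and v₂ plunges 35°→S40°W.
Cross product v₁ × v₂ gives the pole to the plane: n ∝ (0.108, -0.673, 0.637).
tan δ = √(n_x²+n_y²)/n_z = 0.682/0.637, so δ = 47.0°.
Dip direction = atan2(0.108, -0.673) = 171° (azimuth of n's horizontal projection).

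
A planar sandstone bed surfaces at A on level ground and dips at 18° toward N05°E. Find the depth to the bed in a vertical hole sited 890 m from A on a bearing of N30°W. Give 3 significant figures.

The hole lies 35° from the dip direction, so the down-dip offset is 890 × cos 35° = 729.05 m.
Depth = down-dip offset × tan(dip) = 729.05 × tan 18° = 729.05 × 0.3249
Depth = 236.88 m

237 m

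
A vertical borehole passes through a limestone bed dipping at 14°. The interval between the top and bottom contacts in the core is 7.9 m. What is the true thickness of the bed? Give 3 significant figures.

7.67 m

True thickness t = h · cos(dip) = 7.9 × cos 14°
t = 7.9 × 0.9703 = 7.665 m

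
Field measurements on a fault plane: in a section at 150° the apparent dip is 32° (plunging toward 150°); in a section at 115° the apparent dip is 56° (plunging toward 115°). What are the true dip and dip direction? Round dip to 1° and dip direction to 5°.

The two traces are lines in the plane: v₁ = (sin 150°·cos 32°, cos 150°·cos 32°, −sin 32°), v₂ = (sin 115°·cos 56°, cos 115°·cos 56°, −sin 56°).
n = v₁ × v₂ = (0.484, 0.083, 0.272) (taken with n_z > 0).
Dip δ = arctan(|n_h|/n_z) = arctan(0.491/0.272) = 61.0°.
The horizontal component of n points toward azimuth atan2(n_x, n_y) = 80°, the dip direction.

true dip 61°, dip direction 080°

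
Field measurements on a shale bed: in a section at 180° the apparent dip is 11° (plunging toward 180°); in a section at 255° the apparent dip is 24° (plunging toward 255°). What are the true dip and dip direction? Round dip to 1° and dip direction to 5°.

true dip 24°, dip direction 245°

Represent each trace as a vector plunging at its apparent dip toward its trend (east-north-up frame): v₁ = (0.000, -0.982, -0.191), v₂ = (-0.882, -0.236, -0.407).
Cross product v₁ × v₂ gives the pole to the plane: n ∝ (-0.354, -0.168, 0.866).
Dip δ = arctan(|n_h|/n_z) = arctan(0.392/0.866) = 24.4°.
The horizontal component of n points toward azimuth atan2(n_x, n_y) = 245°, the dip direction.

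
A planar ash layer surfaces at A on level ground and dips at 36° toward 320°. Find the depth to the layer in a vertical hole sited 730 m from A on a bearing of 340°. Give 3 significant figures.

498 m

The hole lies 20° from the dip direction, so the down-dip offset is 730 × cos 20° = 685.98 m.
Depth = down-dip offset × tan(dip) = 685.98 × tan 36° = 685.98 × 0.7265
Depth = 498.39 m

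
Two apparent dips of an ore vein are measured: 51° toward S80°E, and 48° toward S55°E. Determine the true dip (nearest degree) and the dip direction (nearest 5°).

Each apparent-dip line lies in the plane. As unit vectors (x east, y north, z up), v₁ plunges 51°→S80°E and v₂ plunges 48°→S55°E.
The plane normal is n = v₁ × v₂ ∝ (0.217, -0.035, 0.178).
tan δ = √(n_x²+n_y²)/n_z = 0.220/0.178, so δ = 51.0°.
The horizontal component of n points toward azimuth atan2(n_x, n_y) = 99°, the dip direction.

true dip 51°, dip direction 100°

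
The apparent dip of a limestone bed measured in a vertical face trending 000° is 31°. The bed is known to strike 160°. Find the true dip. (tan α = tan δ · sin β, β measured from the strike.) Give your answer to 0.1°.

The section is 20° from the strike.
tan(true dip) = tan 31° / sin 20° = 1.7568
δ = arctan(1.7568) = 60.35°

60.4°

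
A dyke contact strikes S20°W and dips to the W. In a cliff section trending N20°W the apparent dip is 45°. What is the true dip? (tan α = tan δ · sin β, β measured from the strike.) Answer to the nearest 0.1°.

The section is 40° from the strike.
tan(true dip) = tan 45° / sin 40° = 1.5557
δ = arctan(1.5557) = 57.27°

57.3°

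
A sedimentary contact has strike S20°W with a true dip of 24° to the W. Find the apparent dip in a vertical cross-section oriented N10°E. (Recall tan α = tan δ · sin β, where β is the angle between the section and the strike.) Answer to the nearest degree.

4°

The strike is S20°W and the section trends N10°E; the acute angle between them is β = 10°.
tan(apparent dip) = tan 24° · sin 10° = 0.0773
apparent dip = arctan 0.0773 = 4.42°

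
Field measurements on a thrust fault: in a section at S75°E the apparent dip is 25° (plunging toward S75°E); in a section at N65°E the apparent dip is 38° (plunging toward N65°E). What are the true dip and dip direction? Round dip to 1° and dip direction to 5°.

Represent each trace as a vector plunging at its apparent dip toward its trend (east-north-up frame): v₁ = (0.875, -0.235, -0.423), v₂ = (0.714, 0.333, -0.616).
n = v₁ × v₂ = (0.285, 0.237, 0.459) (taken with n_z > 0).
tan δ = √(n_x²+n_y²)/n_z = 0.371/0.459, so δ = 38.9°.
Dip direction = atan2(0.285, 0.237) = 50° (azimuth of n's horizontal projection).

true dip 39°, dip direction 050°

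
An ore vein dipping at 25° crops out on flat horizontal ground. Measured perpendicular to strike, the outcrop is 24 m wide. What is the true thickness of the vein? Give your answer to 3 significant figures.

10.1 m

True thickness t = w · sin(dip) = 24 × sin 25°
t = 24 × 0.4226 = 10.143 m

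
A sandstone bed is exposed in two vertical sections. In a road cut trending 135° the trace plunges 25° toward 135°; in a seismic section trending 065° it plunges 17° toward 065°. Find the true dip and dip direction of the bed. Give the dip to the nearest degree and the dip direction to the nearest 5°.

Represent each trace as a vector plunging at its apparent dip toward its trend (east-north-up frame): v₁ = (0.641, -0.641, -0.423), v₂ = (0.867, 0.404, -0.292).
The plane normal is n = v₁ × v₂ ∝ (0.358, -0.179, 0.814).
Dip δ = arctan(|n_h|/n_z) = arctan(0.400/0.814) = 26.2°.
The horizontal component of n points toward azimuth atan2(n_x, n_y) = 117°, the dip direction.

true dip 26°, dip direction 115°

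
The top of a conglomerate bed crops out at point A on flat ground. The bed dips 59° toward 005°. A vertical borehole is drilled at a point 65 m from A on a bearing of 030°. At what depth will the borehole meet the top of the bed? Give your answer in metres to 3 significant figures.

The hole lies 25° from the dip direction, so the down-dip offset is 65 × cos 25° = 58.91 m.
Depth = down-dip offset × tan(dip) = 58.91 × tan 59° = 58.91 × 1.6643
Depth = 98.04 m

98.0 m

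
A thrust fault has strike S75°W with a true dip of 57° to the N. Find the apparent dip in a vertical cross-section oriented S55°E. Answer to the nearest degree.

The strike is S75°W and the section trends S55°E; the acute angle between them is β = 50°.
tan α = tan 57° × sin 50° = 1.5399 × 0.7660 = 1.1796
α = arctan(1.1796) = 49.71°

50°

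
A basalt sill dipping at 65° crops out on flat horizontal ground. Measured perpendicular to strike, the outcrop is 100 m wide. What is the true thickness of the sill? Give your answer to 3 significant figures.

True thickness t = w · sin(dip) = 100 × sin 65°
t = 100 × 0.9063 = 90.631 m

90.6 m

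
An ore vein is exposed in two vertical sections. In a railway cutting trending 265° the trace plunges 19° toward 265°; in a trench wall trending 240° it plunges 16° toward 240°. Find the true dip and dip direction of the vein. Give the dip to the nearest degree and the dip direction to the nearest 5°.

Represent each trace as a vector plunging at its apparent dip toward its trend (east-north-up frame): v₁ = (-0.942, -0.082, -0.326), v₂ = (-0.832, -0.481, -0.276).
n = v₁ × v₂ = (-0.134, 0.011, 0.384) (taken with n_z > 0).
tan δ = √(n_x²+n_y²)/n_z = 0.134/0.384, so δ = 19.3°.
Dip direction = azimuth of (n_x, n_y) = atan2(-0.134, 0.011) = 275°.

true dip 19°, dip direction 275°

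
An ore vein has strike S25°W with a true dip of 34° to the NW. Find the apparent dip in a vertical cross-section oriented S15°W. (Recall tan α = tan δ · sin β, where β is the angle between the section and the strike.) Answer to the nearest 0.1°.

Angle between strike (S25°W) and section (S15°W): β = 10°.
tan α = tan 34° × sin 10° = 0.6745 × 0.1736 = 0.1171
α = arctan(0.1171) = 6.68°

6.7°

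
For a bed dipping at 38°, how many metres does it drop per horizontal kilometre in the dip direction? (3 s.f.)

drop per km = 1000 × tan 38° = 1000 × 0.7813

781 m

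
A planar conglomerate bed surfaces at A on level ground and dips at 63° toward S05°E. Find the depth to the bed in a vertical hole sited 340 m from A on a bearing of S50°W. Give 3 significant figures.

The hole lies 55° from the dip direction, so the down-dip offset is 340 × cos 55° = 195.02 m.
Depth = down-dip offset × tan(dip) = 195.02 × tan 63° = 195.02 × 1.9626
Depth = 382.74 m

383 m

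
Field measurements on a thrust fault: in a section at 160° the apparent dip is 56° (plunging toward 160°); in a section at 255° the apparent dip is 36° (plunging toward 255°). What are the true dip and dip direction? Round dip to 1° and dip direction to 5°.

true dip 60°, dip direction 190°

Each apparent-dip line lies in the plane. As unit vectors (x east, y north, z up), v₁ plunges 56°→160° and v₂ plunges 36°→255°.
n = v₁ × v₂ = (-0.135, -0.760, 0.451) (taken with n_z > 0).
tan δ = √(n_x²+n_y²)/n_z = 0.772/0.451, so δ = 59.7°.
Dip direction = azimuth of (n_x, n_y) = atan2(-0.135, -0.760) = 190°.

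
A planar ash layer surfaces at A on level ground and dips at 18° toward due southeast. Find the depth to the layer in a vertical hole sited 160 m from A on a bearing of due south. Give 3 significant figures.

The hole lies 45° from the dip direction, so the down-dip offset is 160 × cos 45° = 113.14 m.
Depth = down-dip offset × tan(dip) = 113.14 × tan 18° = 113.14 × 0.3249
Depth = 36.76 m

36.8 m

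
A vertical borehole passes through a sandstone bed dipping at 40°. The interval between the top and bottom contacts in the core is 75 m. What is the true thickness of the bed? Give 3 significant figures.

57.5 m

True thickness t = h · cos(dip) = 75 × cos 40°
t = 75 × 0.7660 = 57.453 m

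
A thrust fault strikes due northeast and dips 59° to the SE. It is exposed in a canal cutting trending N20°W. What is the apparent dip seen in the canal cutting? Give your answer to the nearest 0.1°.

56.5°

The strike is due northeast and the section trends N20°W; the acute angle between them is β = 65°.
tan(apparent dip) = tan 59° · sin 65° = 1.5083
apparent dip = arctan 1.5083 = 56.46°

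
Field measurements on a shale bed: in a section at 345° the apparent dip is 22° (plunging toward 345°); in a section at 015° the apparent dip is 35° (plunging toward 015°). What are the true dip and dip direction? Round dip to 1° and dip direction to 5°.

Represent each trace as a vector plunging at its apparent dip toward its trend (east-north-up frame): v₁ = (-0.240, 0.896, -0.375), v₂ = (0.212, 0.791, -0.574).
The plane normal is n = v₁ × v₂ ∝ (0.217, 0.217, 0.380).
True dip = arccos(n_z / |n|) = arccos(0.7775) = 39.0°.
Dip direction = azimuth of (n_x, n_y) = atan2(0.217, 0.217) = 45°.

true dip 39°, dip direction 045°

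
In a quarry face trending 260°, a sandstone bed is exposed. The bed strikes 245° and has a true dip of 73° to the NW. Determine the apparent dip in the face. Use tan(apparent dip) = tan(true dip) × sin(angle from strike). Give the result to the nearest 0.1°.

40.2°

The strike is 245° and the section trends 260°; the acute angle between them is β = 15°.
tan(apparent dip) = tan 73° · sin 15° = 0.8466
apparent dip = arctan 0.8466 = 40.25°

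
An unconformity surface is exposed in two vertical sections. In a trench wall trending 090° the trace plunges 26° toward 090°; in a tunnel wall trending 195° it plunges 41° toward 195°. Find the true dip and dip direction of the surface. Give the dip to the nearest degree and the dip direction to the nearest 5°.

Each apparent-dip line lies in the plane. As unit vectors (x east, y north, z up), v₁ plunges 26°→090° and v₂ plunges 41°→195°.
Cross product v₁ × v₂ gives the pole to the plane: n ∝ (0.320, -0.675, 0.655).
True dip = arccos(n_z / |n|) = arccos(0.6594) = 48.7°.
Dip direction = atan2(0.320, -0.675) = 155° (azimuth of n's horizontal projection).

true dip 49°, dip direction 155°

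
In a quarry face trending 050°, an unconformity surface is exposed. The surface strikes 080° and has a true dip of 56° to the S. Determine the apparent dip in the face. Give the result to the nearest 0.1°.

36.5°

The section lies 30° from the strike.
tan(apparent dip) = tan 56° · sin 30° = 0.7413
α = arctan(0.7413) = 36.55°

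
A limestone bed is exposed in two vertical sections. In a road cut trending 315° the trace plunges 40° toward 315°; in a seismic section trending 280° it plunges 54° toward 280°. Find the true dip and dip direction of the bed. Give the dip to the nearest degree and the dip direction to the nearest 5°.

true dip 56°, dip direction 260°

The two traces are lines in the plane: v₁ = (sin 315°·cos 40°, cos 315°·cos 40°, −sin 40°), v₂ = (sin 280°·cos 54°, cos 280°·cos 54°, −sin 54°).
The plane normal is n = v₁ × v₂ ∝ (-0.373, -0.066, 0.258).
True dip = arccos(n_z / |n|) = arccos(0.5637) = 55.7°.
The horizontal component of n points toward azimuth atan2(n_x, n_y) = 260°, the dip direction.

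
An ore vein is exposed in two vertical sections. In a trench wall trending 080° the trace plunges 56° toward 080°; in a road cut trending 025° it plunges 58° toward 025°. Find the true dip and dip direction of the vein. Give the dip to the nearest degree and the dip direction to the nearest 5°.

true dip 60°, dip direction 050°

Each apparent-dip line lies in the plane. As unit vectors (x east, y north, z up), v₁ plunges 56°→080° and v₂ plunges 58°→025°.
n = v₁ × v₂ = (0.316, 0.281, 0.243) (taken with n_z > 0).
tan δ = √(n_x²+n_y²)/n_z = 0.423/0.243, so δ = 60.1°.
Dip direction = atan2(0.316, 0.281) = 48° (azimuth of n's horizontal projection).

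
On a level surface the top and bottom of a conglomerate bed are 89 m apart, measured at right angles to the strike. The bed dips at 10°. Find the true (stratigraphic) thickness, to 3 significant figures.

True thickness t = w · sin(dip) = 89 × sin 10°
t = 89 × 0.1736 = 15.455 m

15.5 m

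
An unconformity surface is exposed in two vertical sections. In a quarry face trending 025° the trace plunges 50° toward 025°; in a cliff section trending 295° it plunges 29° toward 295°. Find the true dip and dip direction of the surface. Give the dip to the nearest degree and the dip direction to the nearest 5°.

true dip 53°, dip direction 000°

Each apparent-dip line lies in the plane. As unit vectors (x east, y north, z up), v₁ plunges 50°→025° and v₂ plunges 29°→295°.
Cross product v₁ × v₂ gives the pole to the plane: n ∝ (0.001, 0.739, 0.562).
tan δ = √(n_x²+n_y²)/n_z = 0.739/0.562, so δ = 52.7°.
The horizontal component of n points toward azimuth atan2(n_x, n_y) = 0°, the dip direction.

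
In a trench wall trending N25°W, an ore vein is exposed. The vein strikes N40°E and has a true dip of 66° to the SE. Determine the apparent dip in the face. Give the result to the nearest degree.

64°

The section lies 65° from the strike.
tan(apparent dip) = tan 66° · sin 65° = 2.0356
apparent dip = arctan 2.0356 = 63.84°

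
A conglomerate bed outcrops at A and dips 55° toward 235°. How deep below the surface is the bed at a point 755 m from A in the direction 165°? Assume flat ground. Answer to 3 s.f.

369 m

The hole lies 70° from the dip direction, so the down-dip offset is 755 × cos 70° = 258.23 m.
Depth = down-dip offset × tan(dip) = 258.23 × tan 55° = 258.23 × 1.4281
Depth = 368.78 m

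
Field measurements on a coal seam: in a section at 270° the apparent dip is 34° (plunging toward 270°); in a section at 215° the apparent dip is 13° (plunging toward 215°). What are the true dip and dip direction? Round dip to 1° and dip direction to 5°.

Each apparent-dip line lies in the plane. As unit vectors (x east, y north, z up), v₁ plunges 34°→270° and v₂ plunges 13°→215°.
Cross product v₁ × v₂ gives the pole to the plane: n ∝ (-0.446, 0.126, 0.662).
Dip δ = arctan(|n_h|/n_z) = arctan(0.464/0.662) = 35.0°.
Dip direction = azimuth of (n_x, n_y) = atan2(-0.446, 0.126) = 286°.

true dip 35°, dip direction 285°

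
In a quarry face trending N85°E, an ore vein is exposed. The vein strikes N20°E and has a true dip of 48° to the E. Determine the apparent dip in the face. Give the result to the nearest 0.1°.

The strike is N20°E and the section trends N85°E; the acute angle between them is β = 65°.
tan(apparent dip) = tan 48° · sin 65° = 1.0066
α = arctan(1.0066) = 45.19°

45.2°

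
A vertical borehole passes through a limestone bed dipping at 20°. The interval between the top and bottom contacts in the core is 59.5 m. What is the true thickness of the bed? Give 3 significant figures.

True thickness t = h · cos(dip) = 59.5 × cos 20°
t = 59.5 × 0.9397 = 55.912 m

55.9 m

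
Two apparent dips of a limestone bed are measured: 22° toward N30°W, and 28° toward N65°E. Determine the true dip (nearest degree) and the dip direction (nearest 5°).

Represent each trace as a vector plunging at its apparent dip toward its trend (east-north-up frame): v₁ = (-0.464, 0.803, -0.375), v₂ = (0.800, 0.373, -0.469).
n = v₁ × v₂ = (0.237, 0.517, 0.816) (taken with n_z > 0).
tan δ = √(n_x²+n_y²)/n_z = 0.569/0.816, so δ = 34.9°.
Dip direction = azimuth of (n_x, n_y) = atan2(0.237, 0.517) = 25°.

true dip 35°, dip direction 025°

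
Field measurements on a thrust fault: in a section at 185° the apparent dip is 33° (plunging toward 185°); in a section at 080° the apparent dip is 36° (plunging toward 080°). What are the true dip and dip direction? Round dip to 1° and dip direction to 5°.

true dip 49°, dip direction 130°

Represent each trace as a vector plunging at its apparent dip toward its trend (east-north-up frame): v₁ = (-0.073, -0.835, -0.545), v₂ = (0.797, 0.140, -0.588).
n = v₁ × v₂ = (0.568, -0.477, 0.655) (taken with n_z > 0).
tan δ = √(n_x²+n_y²)/n_z = 0.741/0.655, so δ = 48.5°.
Dip direction = azimuth of (n_x, n_y) = atan2(0.568, -0.477) = 130°.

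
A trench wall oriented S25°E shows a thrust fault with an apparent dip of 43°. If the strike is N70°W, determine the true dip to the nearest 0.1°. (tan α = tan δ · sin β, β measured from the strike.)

β = acute angle between strike N70°W and section S25°E = 45°.
tan(true dip) = tan 43° / sin 45° = 1.3188
true dip = arctan 1.3188 = 52.83°

52.8°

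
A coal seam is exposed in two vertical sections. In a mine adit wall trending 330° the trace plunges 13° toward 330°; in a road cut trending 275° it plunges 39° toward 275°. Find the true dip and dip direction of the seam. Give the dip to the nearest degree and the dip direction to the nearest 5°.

true dip 41°, dip direction 255°

Each apparent-dip line lies in the plane. As unit vectors (x east, y north, z up), v₁ plunges 13°→330° and v₂ plunges 39°→275°.
Cross product v₁ × v₂ gives the pole to the plane: n ∝ (-0.516, -0.132, 0.620).
Dip δ = arctan(|n_h|/n_z) = arctan(0.533/0.620) = 40.6°.
Dip direction = atan2(-0.516, -0.132) = 256° (azimuth of n's horizontal projection).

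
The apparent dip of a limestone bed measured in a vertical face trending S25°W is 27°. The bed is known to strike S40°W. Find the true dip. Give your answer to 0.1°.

β = acute angle between strike S40°W and section S25°W = 15°.
tan(true dip) = tan 27° / sin 15° = 1.9687
δ = arctan(1.9687) = 63.07°

63.1°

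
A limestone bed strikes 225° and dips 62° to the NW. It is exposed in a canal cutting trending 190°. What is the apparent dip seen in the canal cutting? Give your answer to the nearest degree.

47°

Angle between strike (225°) and section (190°): β = 35°.
tan(apparent dip) = tan 62° · sin 35° = 1.0787
apparent dip = arctan 1.0787 = 47.17°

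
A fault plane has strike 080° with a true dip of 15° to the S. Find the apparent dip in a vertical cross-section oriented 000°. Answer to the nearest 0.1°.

The strike is 080° and the section trends 000°; the acute angle between them is β = 80°.
tan(apparent dip) = tan 15° · sin 80° = 0.2639
α = arctan(0.2639) = 14.78°

14.8°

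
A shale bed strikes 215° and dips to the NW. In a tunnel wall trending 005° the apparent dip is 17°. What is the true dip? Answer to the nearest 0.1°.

β = acute angle between strike 215° and section 005° = 30°.
tan δ = tan α / sin β = tan 17° / sin 30° = 0.3057 / 0.5000 = 0.6115
true dip = arctan 0.6115 = 31.44°

31.4°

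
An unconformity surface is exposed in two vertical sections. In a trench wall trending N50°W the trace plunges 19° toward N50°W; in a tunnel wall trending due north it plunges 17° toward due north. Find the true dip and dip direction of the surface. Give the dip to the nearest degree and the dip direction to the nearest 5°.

The two traces are lines in the plane: v₁ = (sin 310°·cos 19°, cos 310°·cos 19°, −sin 19°), v₂ = (sin 0°·cos 17°, cos 0°·cos 17°, −sin 17°).
n = v₁ × v₂ = (-0.134, 0.212, 0.693) (taken with n_z > 0).
Dip δ = arctan(|n_h|/n_z) = arctan(0.250/0.693) = 19.9°.
The horizontal component of n points toward azimuth atan2(n_x, n_y) = 328°, the dip direction.

true dip 20°, dip direction 330°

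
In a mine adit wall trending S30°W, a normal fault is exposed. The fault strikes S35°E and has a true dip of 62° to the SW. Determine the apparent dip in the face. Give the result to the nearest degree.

The strike is S35°E and the section trends S30°W; the acute angle between them is β = 65°.
tan(apparent dip) = tan 62° · sin 65° = 1.7045
α = arctan(1.7045) = 59.60°

60°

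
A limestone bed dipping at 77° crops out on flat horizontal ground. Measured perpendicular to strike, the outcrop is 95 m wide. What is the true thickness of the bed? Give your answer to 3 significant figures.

92.6 m

True thickness t = w · sin(dip) = 95 × sin 77°
t = 95 × 0.9744 = 92.565 m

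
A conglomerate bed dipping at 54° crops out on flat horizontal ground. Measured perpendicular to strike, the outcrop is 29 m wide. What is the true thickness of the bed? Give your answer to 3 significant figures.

True thickness t = w · sin(dip) = 29 × sin 54°
t = 29 × 0.8090 = 23.461 m

23.5 m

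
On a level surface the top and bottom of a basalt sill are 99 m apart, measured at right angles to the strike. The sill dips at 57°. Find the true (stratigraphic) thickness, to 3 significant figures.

83.0 m

True thickness t = w · sin(dip) = 99 × sin 57°
t = 99 × 0.8387 = 83.028 m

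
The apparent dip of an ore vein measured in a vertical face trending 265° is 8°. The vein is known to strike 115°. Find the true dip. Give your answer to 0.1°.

The section is 30° from the strike.
tan δ = tan α / sin β = tan 8° / sin 30° = 0.1405 / 0.5000 = 0.2811
true dip = arctan 0.2811 = 15.70°

15.7°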